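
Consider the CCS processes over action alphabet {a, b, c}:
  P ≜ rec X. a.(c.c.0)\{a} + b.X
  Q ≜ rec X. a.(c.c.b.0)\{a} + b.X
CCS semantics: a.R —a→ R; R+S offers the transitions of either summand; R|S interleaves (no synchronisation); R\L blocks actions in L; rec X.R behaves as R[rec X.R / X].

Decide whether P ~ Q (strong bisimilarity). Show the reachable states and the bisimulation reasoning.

LTS(P): 4 reachable states
  s0 = rec X. a.(c.c.0)\{a} + b.X :: —a→ s1, —b→ s0
  s1 = (c.c.0)\{a} :: —c→ s2
  s2 = (c.0)\{a} :: —c→ s3
  s3 = 0\{a} :: deadlocked
LTS(Q): 5 reachable states
  t0 = rec X. a.(c.c.b.0)\{a} + b.X :: —a→ t1, —b→ t0
  t1 = (c.c.b.0)\{a} :: —c→ t2
  t2 = (c.b.0)\{a} :: —c→ t3
  t3 = (b.0)\{a} :: —b→ t4
  t4 = 0\{a} :: deadlocked
Coarsest stable partition (strong bisimilarity classes):
  B0 = {s0}
  B1 = {s1}
  B2 = {s2}
  B3 = {s3, t4}
  B4 = {t0}
  B5 = {t1}
  B6 = {t2}
  B7 = {t3}
s0 ∈ B0, t0 ∈ B4 → different blocks

P ≁ Q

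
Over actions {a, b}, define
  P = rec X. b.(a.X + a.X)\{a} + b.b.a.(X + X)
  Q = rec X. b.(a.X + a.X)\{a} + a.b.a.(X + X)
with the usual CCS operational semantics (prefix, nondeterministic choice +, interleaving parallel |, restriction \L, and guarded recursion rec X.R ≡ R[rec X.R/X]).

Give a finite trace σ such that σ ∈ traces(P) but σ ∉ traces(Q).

bb

Reachable graph of P (5 states):
  p0 = rec X. b.(a.X + a.X)\{a} + b.b.a.(X + X) → =b=> p1, =b=> p2
  p1 = (a.(rec X. b.(a.X + a.X)\{a} + b.b.a.(X + X)) + a.(rec X. b.(a.X + a.X)\{a} + b.b.a.(X + X)))\{a} → stopped
  p2 = b.a.((rec X. b.(a.X + a.X)\{a} + b.b.a.(X + X)) + (rec X. b.(a.X + a.X)\{a} + b.b.a.(X + X))) → =b=> p3
  p3 = a.((rec X. b.(a.X + a.X)\{a} + b.b.a.(X + X)) + (rec X. b.(a.X + a.X)\{a} + b.b.a.(X + X))) → =a=> p4
  p4 = (rec X. b.(a.X + a.X)\{a} + b.b.a.(X + X)) + (rec X. b.(a.X + a.X)\{a} + b.b.a.(X + X)) → =b=> p1, =b=> p2
Reachable graph of Q (5 states):
  q0 = rec X. b.(a.X + a.X)\{a} + a.b.a.(X + X) → =a=> q1, =b=> q2
  q1 = b.a.((rec X. b.(a.X + a.X)\{a} + a.b.a.(X + X)) + (rec X. b.(a.X + a.X)\{a} + a.b.a.(X + X))) → =b=> q3
  q2 = (a.(rec X. b.(a.X + a.X)\{a} + a.b.a.(X + X)) + a.(rec X. b.(a.X + a.X)\{a} + a.b.a.(X + X)))\{a} → stopped
  q3 = a.((rec X. b.(a.X + a.X)\{a} + a.b.a.(X + X)) + (rec X. b.(a.X + a.X)\{a} + a.b.a.(X + X))) → =a=> q4
  q4 = (rec X. b.(a.X + a.X)\{a} + a.b.a.(X + X)) + (rec X. b.(a.X + a.X)\{a} + a.b.a.(X + X)) → =a=> q1, =b=> q2
Trace ⟨bb⟩ through P, begin at {p0}:
  step 1 (b): {p1, p2}
  step 2 (b): {p3}
  ✓ P
Trace ⟨bb⟩ through Q, begin at {q0}:
  step 1 (b): {q2}
  step 2 (b): ∅ (Q stuck)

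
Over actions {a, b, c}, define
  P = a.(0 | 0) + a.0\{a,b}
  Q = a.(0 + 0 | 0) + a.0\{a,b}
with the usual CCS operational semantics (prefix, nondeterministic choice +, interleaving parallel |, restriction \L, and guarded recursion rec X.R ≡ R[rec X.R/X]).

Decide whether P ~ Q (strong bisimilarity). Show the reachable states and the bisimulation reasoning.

P ~ Q

P's transition system — 3 states:
  s0 = a.(0 | 0) + a.0\{a,b} ⊢ -a-> s1, -a-> s2
  s1 = 0 | 0 ⊢ ·
  s2 = 0\{a,b} ⊢ ·
Q's transition system — 3 states:
  t0 = a.(0 + 0 | 0) + a.0\{a,b} ⊢ -a-> t1, -a-> t2
  t1 = 0 + 0 | 0 ⊢ ·
  t2 = 0\{a,b} ⊢ ·
Partition-refinement fixed point:
  B0 = {s0, t0}
  B1 = {s1, s2, t1, t2}
s0 ∈ B0, t0 ∈ B0 → same block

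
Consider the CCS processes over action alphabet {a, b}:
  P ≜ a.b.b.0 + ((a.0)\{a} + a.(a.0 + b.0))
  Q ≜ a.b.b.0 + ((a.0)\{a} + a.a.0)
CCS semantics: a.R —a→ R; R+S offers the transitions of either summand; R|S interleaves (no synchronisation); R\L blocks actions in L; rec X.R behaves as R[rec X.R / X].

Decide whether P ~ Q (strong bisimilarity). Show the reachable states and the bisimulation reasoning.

P's transition system — 5 states:
  u0 = a.b.b.0 + ((a.0)\{a} + a.(a.0 + b.0)) ⊢ —a→ u1, —a→ u2
  u1 = a.0 + b.0 ⊢ —a→ u3, —b→ u3
  u2 = b.b.0 ⊢ —b→ u4
  u3 = 0 ⊢ ∅
  u4 = b.0 ⊢ —b→ u3
Q's transition system — 5 states:
  v0 = a.b.b.0 + ((a.0)\{a} + a.a.0) ⊢ —a→ v1, —a→ v2
  v1 = a.0 ⊢ —a→ v3
  v2 = b.b.0 ⊢ —b→ v4
  v3 = 0 ⊢ ∅
  v4 = b.0 ⊢ —b→ v3
Coarsest stable partition (strong bisimilarity classes):
  B0 = {u0}
  B1 = {u1}
  B2 = {u3, v3}
  B3 = {u2, v2}
  B4 = {u4, v4}
  B5 = {v0}
  B6 = {v1}
u0 ∈ B0, v0 ∈ B5 → different blocks

not bisimilar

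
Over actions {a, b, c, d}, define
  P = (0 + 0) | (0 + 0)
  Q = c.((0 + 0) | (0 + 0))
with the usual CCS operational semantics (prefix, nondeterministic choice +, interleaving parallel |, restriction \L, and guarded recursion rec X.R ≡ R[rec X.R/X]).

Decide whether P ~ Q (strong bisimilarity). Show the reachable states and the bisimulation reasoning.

Reachable graph of P (1 states):
  s0 = (0 + 0) | (0 + 0) ⊢ stopped
Reachable graph of Q (2 states):
  t0 = c.((0 + 0) | (0 + 0)) ⊢ =c=> t1
  t1 = (0 + 0) | (0 + 0) ⊢ stopped
Coarsest stable partition (strong bisimilarity classes):
  B0 = {s0, t1}
  B1 = {t0}
s0 ∈ B0, t0 ∈ B1 → different blocks

P ≁ Q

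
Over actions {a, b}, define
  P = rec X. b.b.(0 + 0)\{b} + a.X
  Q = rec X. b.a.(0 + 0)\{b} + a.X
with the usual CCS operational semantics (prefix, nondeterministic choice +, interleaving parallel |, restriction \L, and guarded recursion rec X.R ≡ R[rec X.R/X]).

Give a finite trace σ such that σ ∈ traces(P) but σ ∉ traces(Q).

bb

Reachable graph of P (3 states):
  u0 = rec X. b.b.(0 + 0)\{b} + a.X | --a--▸ u0, --b--▸ u1
  u1 = b.(0 + 0)\{b} | --b--▸ u2
  u2 = (0 + 0)\{b} | (no moves)
Reachable graph of Q (3 states):
  v0 = rec X. b.a.(0 + 0)\{b} + a.X | --a--▸ v0, --b--▸ v1
  v1 = a.(0 + 0)\{b} | --a--▸ v2
  v2 = (0 + 0)\{b} | (no moves)
Trace ⟨bb⟩ through P, begin at {u0}:
  step 1 (b): {u1}
  step 2 (b): {u2}
  P completes σ.
Trace ⟨bb⟩ through Q, begin at {v0}:
  step 1 (b): {v1}
  step 2 (b): no successor for Q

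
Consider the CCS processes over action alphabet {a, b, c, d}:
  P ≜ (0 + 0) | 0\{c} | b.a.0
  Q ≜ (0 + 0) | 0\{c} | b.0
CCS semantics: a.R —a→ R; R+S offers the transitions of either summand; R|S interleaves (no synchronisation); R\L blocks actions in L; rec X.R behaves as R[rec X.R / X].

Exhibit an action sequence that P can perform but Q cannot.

LTS(P): 3 reachable states
  p0 = (0 + 0) | 0\{c} | b.a.0 ⊢ -b-> p1
  p1 = (0 + 0) | 0\{c} | a.0 ⊢ -a-> p2
  p2 = (0 + 0) | 0\{c} | 0 ⊢ ∅
LTS(Q): 2 reachable states
  q0 = (0 + 0) | 0\{c} | b.0 ⊢ -b-> q1
  q1 = (0 + 0) | 0\{c} | 0 ⊢ ∅
Executing ba from P (initial set {p0}):
  after b @ step 1: {p1}
  after a @ step 2: {p2}
  ✓ P
Executing ba from Q (initial set {q0}):
  after b @ step 1: {q1}
  after a @ step 2: ∅ (Q stuck)

ba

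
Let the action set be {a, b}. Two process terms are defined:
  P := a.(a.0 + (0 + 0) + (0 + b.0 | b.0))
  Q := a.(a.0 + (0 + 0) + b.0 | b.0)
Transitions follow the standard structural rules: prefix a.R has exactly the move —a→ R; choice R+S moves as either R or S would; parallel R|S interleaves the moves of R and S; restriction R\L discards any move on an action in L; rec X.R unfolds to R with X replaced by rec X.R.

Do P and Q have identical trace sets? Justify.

Reachable graph of P (6 states):
  p0 = a.(a.0 + (0 + 0) + (0 + b.0 | b.0)) ⊢ =a=> p1
  p1 = a.0 + (0 + 0) + (0 + b.0 | b.0) ⊢ =a=> p2, =b=> p3, =b=> p4
  p2 = 0 ⊢ ∅
  p3 = 0 | b.0 ⊢ =b=> p5
  p4 = b.0 | 0 ⊢ =b=> p5
  p5 = 0 | 0 ⊢ ∅
Reachable graph of Q (6 states):
  q0 = a.(a.0 + (0 + 0) + b.0 | b.0) ⊢ =a=> q1
  q1 = a.0 + (0 + 0) + b.0 | b.0 ⊢ =a=> q2, =b=> q3, =b=> q4
  q2 = 0 ⊢ ∅
  q3 = 0 | b.0 ⊢ =b=> q5
  q4 = b.0 | 0 ⊢ =b=> q5
  q5 = 0 | 0 ⊢ ∅
Partition-refinement fixed point:
  B0 = {p0, q0}
  B1 = {p1, q1}
  B2 = {p3, p4, q3, q4}
  B3 = {p2, p5, q2, q5}
p0 ∈ B0, q0 ∈ B0 → same block
Bisimilar ⇒ trace-equivalent.

YES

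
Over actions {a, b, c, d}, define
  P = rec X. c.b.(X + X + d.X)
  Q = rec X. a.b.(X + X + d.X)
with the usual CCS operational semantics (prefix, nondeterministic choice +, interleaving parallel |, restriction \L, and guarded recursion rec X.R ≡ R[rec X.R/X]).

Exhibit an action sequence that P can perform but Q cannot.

c

P's transition system — 3 states:
  p0 = rec X. c.b.(X + X + d.X) ⊢ -c-> p1
  p1 = b.((rec X. c.b.(X + X + d.X)) + (rec X. c.b.(X + X + d.X)) + d.(rec X. c.b.(X + X + d.X))) ⊢ -b-> p2
  p2 = (rec X. c.b.(X + X + d.X)) + (rec X. c.b.(X + X + d.X)) + d.(rec X. c.b.(X + X + d.X)) ⊢ -c-> p1, -d-> p0
Q's transition system — 3 states:
  q0 = rec X. a.b.(X + X + d.X) ⊢ -a-> q1
  q1 = b.((rec X. a.b.(X + X + d.X)) + (rec X. a.b.(X + X + d.X)) + d.(rec X. a.b.(X + X + d.X))) ⊢ -b-> q2
  q2 = (rec X. a.b.(X + X + d.X)) + (rec X. a.b.(X + X + d.X)) + d.(rec X. a.b.(X + X + d.X)) ⊢ -a-> q1, -d-> q0
Run σ = ⟨c⟩ on P: start {p0}
  [1] c ⇒ {p1}
  — P admits the full trace.
Run σ = ⟨c⟩ on Q: start {q0}
  [1] c ⇒ ∅  — Q cannot continue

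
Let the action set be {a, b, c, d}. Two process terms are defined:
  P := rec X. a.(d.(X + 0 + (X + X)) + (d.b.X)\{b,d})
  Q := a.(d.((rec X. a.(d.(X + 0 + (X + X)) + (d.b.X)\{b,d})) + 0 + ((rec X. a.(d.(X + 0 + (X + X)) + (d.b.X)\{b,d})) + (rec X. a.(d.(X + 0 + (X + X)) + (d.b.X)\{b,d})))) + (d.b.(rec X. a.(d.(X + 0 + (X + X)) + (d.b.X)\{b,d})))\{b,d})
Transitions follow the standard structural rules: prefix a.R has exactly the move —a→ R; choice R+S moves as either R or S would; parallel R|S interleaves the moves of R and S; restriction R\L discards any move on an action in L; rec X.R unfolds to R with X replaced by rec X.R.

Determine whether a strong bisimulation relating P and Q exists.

bisimilar

P's transition system — 3 states:
  p0 = rec X. a.(d.(X + 0 + (X + X)) + (d.b.X)\{b,d}) ⊢ ··a··> p1
  p1 = d.((rec X. a.(d.(X + 0 + (X + X)) + (d.b.X)\{b,d})) + 0 + ((rec X. a.(d.(X + 0 + (X + X)) + (d.b.X)\{b,d})) + (rec X. a.(d.(X + 0 + (X + X)) + (d.b.X)\{b,d})))) + (d.b.(rec X. a.(d.(X + 0 + (X + X)) + (d.b.X)\{b,d})))\{b,d} ⊢ ··d··> p2
  p2 = (rec X. a.(d.(X + 0 + (X + X)) + (d.b.X)\{b,d})) + 0 + ((rec X. a.(d.(X + 0 + (X + X)) + (d.b.X)\{b,d})) + (rec X. a.(d.(X + 0 + (X + X)) + (d.b.X)\{b,d}))) ⊢ ··a··> p1
Q's transition system — 3 states:
  q0 = a.(d.((rec X. a.(d.(X + 0 + (X + X)) + (d.b.X)\{b,d})) + 0 + ((rec X. a.(d.(X + 0 + (X + X)) + (d.b.X)\{b,d})) + (rec X. a.(d.(X + 0 + (X + X)) + (d.b.X)\{b,d})))) + (d.b.(rec X. a.(d.(X + 0 + (X + X)) + (d.b.X)\{b,d})))\{b,d}) ⊢ ··a··> q1
  q1 = d.((rec X. a.(d.(X + 0 + (X + X)) + (d.b.X)\{b,d})) + 0 + ((rec X. a.(d.(X + 0 + (X + X)) + (d.b.X)\{b,d})) + (rec X. a.(d.(X + 0 + (X + X)) + (d.b.X)\{b,d})))) + (d.b.(rec X. a.(d.(X + 0 + (X + X)) + (d.b.X)\{b,d})))\{b,d} ⊢ ··d··> q2
  q2 = (rec X. a.(d.(X + 0 + (X + X)) + (d.b.X)\{b,d})) + 0 + ((rec X. a.(d.(X + 0 + (X + X)) + (d.b.X)\{b,d})) + (rec X. a.(d.(X + 0 + (X + X)) + (d.b.X)\{b,d}))) ⊢ ··a··> q1
Coarsest stable partition (strong bisimilarity classes):
  B0 = {p0, p2, q0, q2}
  B1 = {p1, q1}
p0 ∈ B0, q0 ∈ B0 → same block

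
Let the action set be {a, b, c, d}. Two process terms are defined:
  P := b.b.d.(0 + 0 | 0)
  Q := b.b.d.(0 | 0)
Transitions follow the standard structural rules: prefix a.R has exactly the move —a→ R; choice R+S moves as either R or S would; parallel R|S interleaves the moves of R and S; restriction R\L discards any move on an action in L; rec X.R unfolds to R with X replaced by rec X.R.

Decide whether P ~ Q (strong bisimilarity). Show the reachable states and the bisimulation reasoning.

bisimilar

LTS(P): 4 reachable states
  p0 = b.b.d.(0 + 0 | 0) ⊢ —b→ p1
  p1 = b.d.(0 + 0 | 0) ⊢ —b→ p2
  p2 = d.(0 + 0 | 0) ⊢ —d→ p3
  p3 = 0 + 0 | 0 ⊢ (no moves)
LTS(Q): 4 reachable states
  q0 = b.b.d.(0 | 0) ⊢ —b→ q1
  q1 = b.d.(0 | 0) ⊢ —b→ q2
  q2 = d.(0 | 0) ⊢ —d→ q3
  q3 = 0 | 0 ⊢ (no moves)
Bisimilarity quotient blocks:
  B0 = {p0, q0}
  B1 = {p1, q1}
  B2 = {p2, q2}
  B3 = {p3, q3}
p0 ∈ B0, q0 ∈ B0 → same block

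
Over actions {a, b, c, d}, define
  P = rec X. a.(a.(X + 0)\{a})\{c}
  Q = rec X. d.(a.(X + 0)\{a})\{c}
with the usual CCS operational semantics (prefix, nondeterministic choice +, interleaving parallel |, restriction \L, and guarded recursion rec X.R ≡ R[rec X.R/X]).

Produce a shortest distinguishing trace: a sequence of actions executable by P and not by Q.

a

P's transition system — 3 states:
  s0 = rec X. a.(a.(X + 0)\{a})\{c} has moves =a=> s1
  s1 = (a.((rec X. a.(a.(X + 0)\{a})\{c}) + 0)\{a})\{c} has moves =a=> s2
  s2 = ((rec X. a.(a.(X + 0)\{a})\{c}) + 0)\{a}\{c} has moves deadlocked
Q's transition system — 4 states:
  t0 = rec X. d.(a.(X + 0)\{a})\{c} has moves =d=> t1
  t1 = (a.((rec X. d.(a.(X + 0)\{a})\{c}) + 0)\{a})\{c} has moves =a=> t2
  t2 = ((rec X. d.(a.(X + 0)\{a})\{c}) + 0)\{a}\{c} has moves =d=> t3
  t3 = (a.((rec X. d.(a.(X + 0)\{a})\{c}) + 0)\{a})\{c}\{a}\{c} has moves deadlocked
Executing a from P (initial set {s0}):
  step 1 (a): {s1}
  P completes σ.
Executing a from Q (initial set {t0}):
  step 1 (a): no successor for Q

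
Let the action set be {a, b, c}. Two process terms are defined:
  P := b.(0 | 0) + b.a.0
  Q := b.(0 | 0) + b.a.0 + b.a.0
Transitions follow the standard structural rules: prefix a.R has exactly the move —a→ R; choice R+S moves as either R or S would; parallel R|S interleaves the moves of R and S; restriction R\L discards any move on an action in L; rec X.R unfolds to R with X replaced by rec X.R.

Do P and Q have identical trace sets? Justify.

YES

LTS(P): 4 reachable states
  s0 = b.(0 | 0) + b.a.0 :: —b→ s1, —b→ s2
  s1 = 0 | 0 :: ·
  s2 = a.0 :: —a→ s3
  s3 = 0 :: ·
LTS(Q): 4 reachable states
  t0 = b.(0 | 0) + b.a.0 + b.a.0 :: —b→ t1, —b→ t2
  t1 = 0 | 0 :: ·
  t2 = a.0 :: —a→ t3
  t3 = 0 :: ·
Bisimilarity quotient blocks:
  B0 = {s0, t0}
  B1 = {s2, t2}
  B2 = {s1, s3, t1, t3}
s0 ∈ B0, t0 ∈ B0 → same block
Bisimilar ⇒ trace-equivalent.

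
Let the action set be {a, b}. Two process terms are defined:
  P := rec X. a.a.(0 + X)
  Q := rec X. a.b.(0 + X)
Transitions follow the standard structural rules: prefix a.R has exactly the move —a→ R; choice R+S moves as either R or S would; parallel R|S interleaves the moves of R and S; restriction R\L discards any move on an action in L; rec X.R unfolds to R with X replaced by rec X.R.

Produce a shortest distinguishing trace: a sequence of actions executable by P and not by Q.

aa

Reachable graph of P (3 states):
  s0 = rec X. a.a.(0 + X) ⊢ ··a··> s1
  s1 = a.(0 + (rec X. a.a.(0 + X))) ⊢ ··a··> s2
  s2 = 0 + (rec X. a.a.(0 + X)) ⊢ ··a··> s1
Reachable graph of Q (3 states):
  t0 = rec X. a.b.(0 + X) ⊢ ··a··> t1
  t1 = b.(0 + (rec X. a.b.(0 + X))) ⊢ ··b··> t2
  t2 = 0 + (rec X. a.b.(0 + X)) ⊢ ··a··> t1
Executing aa from P (initial set {s0}):
  [1] a ⇒ {s1}
  [2] a ⇒ {s2}
  P completes σ.
Executing aa from Q (initial set {t0}):
  [1] a ⇒ {t1}
  [2] a ⇒ ∅  — Q cannot continue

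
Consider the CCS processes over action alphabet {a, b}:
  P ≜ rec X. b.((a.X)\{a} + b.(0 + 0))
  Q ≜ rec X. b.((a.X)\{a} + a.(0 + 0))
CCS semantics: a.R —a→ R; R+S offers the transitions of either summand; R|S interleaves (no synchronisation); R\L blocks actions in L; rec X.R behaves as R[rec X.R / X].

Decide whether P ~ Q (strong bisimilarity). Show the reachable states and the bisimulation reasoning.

NO

LTS(P): 3 reachable states
  u0 = rec X. b.((a.X)\{a} + b.(0 + 0)) | —b→ u1
  u1 = (a.(rec X. b.((a.X)\{a} + b.(0 + 0))))\{a} + b.(0 + 0) | —b→ u2
  u2 = 0 + 0 | stopped
LTS(Q): 3 reachable states
  v0 = rec X. b.((a.X)\{a} + a.(0 + 0)) | —b→ v1
  v1 = (a.(rec X. b.((a.X)\{a} + a.(0 + 0))))\{a} + a.(0 + 0) | —a→ v2
  v2 = 0 + 0 | stopped
Partition-refinement fixed point:
  B0 = {u0}
  B1 = {u1}
  B2 = {u2, v2}
  B3 = {v0}
  B4 = {v1}
u0 ∈ B0, v0 ∈ B3 → different blocks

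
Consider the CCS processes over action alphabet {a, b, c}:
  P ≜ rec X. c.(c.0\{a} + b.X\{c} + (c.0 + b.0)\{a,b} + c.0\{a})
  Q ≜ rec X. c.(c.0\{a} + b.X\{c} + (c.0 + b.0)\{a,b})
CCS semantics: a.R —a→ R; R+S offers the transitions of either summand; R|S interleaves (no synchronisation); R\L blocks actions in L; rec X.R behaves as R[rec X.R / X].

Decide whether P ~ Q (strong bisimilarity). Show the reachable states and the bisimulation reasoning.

LTS(P): 5 reachable states
  m0 = rec X. c.(c.0\{a} + b.X\{c} + (c.0 + b.0)\{a,b} + c.0\{a}) :: ··c··> m1
  m1 = c.0\{a} + b.(rec X. c.(c.0\{a} + b.X\{c} + (c.0 + b.0)\{a,b} + c.0\{a}))\{c} + (c.0 + b.0)\{a,b} + c.0\{a} :: ··b··> m2, ··c··> m3, ··c··> m4
  m2 = (rec X. c.(c.0\{a} + b.X\{c} + (c.0 + b.0)\{a,b} + c.0\{a}))\{c} :: ·
  m3 = 0\{a,b} :: ·
  m4 = 0\{a} :: ·
LTS(Q): 5 reachable states
  n0 = rec X. c.(c.0\{a} + b.X\{c} + (c.0 + b.0)\{a,b}) :: ··c··> n1
  n1 = c.0\{a} + b.(rec X. c.(c.0\{a} + b.X\{c} + (c.0 + b.0)\{a,b}))\{c} + (c.0 + b.0)\{a,b} :: ··b··> n2, ··c··> n3, ··c··> n4
  n2 = (rec X. c.(c.0\{a} + b.X\{c} + (c.0 + b.0)\{a,b}))\{c} :: ·
  n3 = 0\{a,b} :: ·
  n4 = 0\{a} :: ·
Bisimilarity quotient blocks:
  B0 = {m0, n0}
  B1 = {m1, n1}
  B2 = {m2, m3, m4, n2, n3, n4}
m0 ∈ B0, n0 ∈ B0 → same block

YES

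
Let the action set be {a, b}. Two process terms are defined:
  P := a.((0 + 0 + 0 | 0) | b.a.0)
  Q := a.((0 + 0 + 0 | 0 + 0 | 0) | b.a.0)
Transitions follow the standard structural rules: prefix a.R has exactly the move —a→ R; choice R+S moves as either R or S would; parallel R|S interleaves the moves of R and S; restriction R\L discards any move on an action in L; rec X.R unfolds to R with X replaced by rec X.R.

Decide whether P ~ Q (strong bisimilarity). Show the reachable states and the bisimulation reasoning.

P's transition system — 4 states:
  s0 = a.((0 + 0 + 0 | 0) | b.a.0) has moves -a-> s1
  s1 = (0 + 0 + 0 | 0) | b.a.0 has moves -b-> s2
  s2 = (0 + 0 + 0 | 0) | a.0 has moves -a-> s3
  s3 = (0 + 0 + 0 | 0) | 0 has moves ∅
Q's transition system — 4 states:
  t0 = a.((0 + 0 + 0 | 0 + 0 | 0) | b.a.0) has moves -a-> t1
  t1 = (0 + 0 + 0 | 0 + 0 | 0) | b.a.0 has moves -b-> t2
  t2 = (0 + 0 + 0 | 0 + 0 | 0) | a.0 has moves -a-> t3
  t3 = (0 + 0 + 0 | 0 + 0 | 0) | 0 has moves ∅
Bisimilarity quotient blocks:
  B0 = {s0, t0}
  B1 = {s1, t1}
  B2 = {s2, t2}
  B3 = {s3, t3}
s0 ∈ B0, t0 ∈ B0 → same block

bisimilar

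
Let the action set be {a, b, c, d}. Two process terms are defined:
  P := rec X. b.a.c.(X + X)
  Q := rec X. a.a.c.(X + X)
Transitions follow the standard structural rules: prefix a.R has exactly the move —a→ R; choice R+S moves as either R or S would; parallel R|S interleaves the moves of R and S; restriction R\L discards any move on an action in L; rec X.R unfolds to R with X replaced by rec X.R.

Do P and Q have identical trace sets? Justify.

trace-distinct — witness ⟨b⟩

P's transition system — 4 states:
  p0 = rec X. b.a.c.(X + X) has moves —b→ p1
  p1 = a.c.((rec X. b.a.c.(X + X)) + (rec X. b.a.c.(X + X))) has moves —a→ p2
  p2 = c.((rec X. b.a.c.(X + X)) + (rec X. b.a.c.(X + X))) has moves —c→ p3
  p3 = (rec X. b.a.c.(X + X)) + (rec X. b.a.c.(X + X)) has moves —b→ p1
Q's transition system — 4 states:
  q0 = rec X. a.a.c.(X + X) has moves —a→ q1
  q1 = a.c.((rec X. a.a.c.(X + X)) + (rec X. a.a.c.(X + X))) has moves —a→ q2
  q2 = c.((rec X. a.a.c.(X + X)) + (rec X. a.a.c.(X + X))) has moves —c→ q3
  q3 = (rec X. a.a.c.(X + X)) + (rec X. a.a.c.(X + X)) has moves —a→ q1
Trace ⟨b⟩ through P, begin at {p0}:
  [1] b ⇒ {p1}
  ✓ P
Trace ⟨b⟩ through Q, begin at {q0}:
  [1] b ⇒ ∅  — Q cannot continue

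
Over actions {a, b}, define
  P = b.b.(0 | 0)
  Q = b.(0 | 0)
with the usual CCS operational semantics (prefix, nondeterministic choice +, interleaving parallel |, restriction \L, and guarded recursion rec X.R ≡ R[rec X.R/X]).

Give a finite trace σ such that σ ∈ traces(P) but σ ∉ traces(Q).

P's transition system — 3 states:
  s0 = b.b.(0 | 0) has moves -b-> s1
  s1 = b.(0 | 0) has moves -b-> s2
  s2 = 0 | 0 has moves ·
Q's transition system — 2 states:
  t0 = b.(0 | 0) has moves -b-> t1
  t1 = 0 | 0 has moves ·
Trace ⟨bb⟩ through P, begin at {s0}:
  [1] b ⇒ {s1}
  [2] b ⇒ {s2}
  — P admits the full trace.
Trace ⟨bb⟩ through Q, begin at {t0}:
  [1] b ⇒ {t1}
  [2] b ⇒ ∅ (Q stuck)

bb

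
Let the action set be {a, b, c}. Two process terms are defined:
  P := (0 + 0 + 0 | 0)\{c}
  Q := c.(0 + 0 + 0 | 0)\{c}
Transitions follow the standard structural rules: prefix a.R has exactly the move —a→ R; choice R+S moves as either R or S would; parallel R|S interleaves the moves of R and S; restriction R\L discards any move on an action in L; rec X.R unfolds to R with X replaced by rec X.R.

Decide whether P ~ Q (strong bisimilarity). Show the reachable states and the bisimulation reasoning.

LTS(P): 1 reachable states
  u0 = (0 + 0 + 0 | 0)\{c} :: deadlocked
LTS(Q): 2 reachable states
  v0 = c.(0 + 0 + 0 | 0)\{c} :: --c--▸ v1
  v1 = (0 + 0 + 0 | 0)\{c} :: deadlocked
Coarsest stable partition (strong bisimilarity classes):
  B0 = {u0, v1}
  B1 = {v0}
u0 ∈ B0, v0 ∈ B1 → different blocks

not bisimilar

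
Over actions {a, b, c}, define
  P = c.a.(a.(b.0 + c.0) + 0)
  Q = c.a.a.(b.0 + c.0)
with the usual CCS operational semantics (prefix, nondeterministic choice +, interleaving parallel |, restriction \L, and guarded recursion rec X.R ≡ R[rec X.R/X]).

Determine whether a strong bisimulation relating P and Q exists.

Reachable graph of P (5 states):
  m0 = c.a.(a.(b.0 + c.0) + 0) | --c--▸ m1
  m1 = a.(a.(b.0 + c.0) + 0) | --a--▸ m2
  m2 = a.(b.0 + c.0) + 0 | --a--▸ m3
  m3 = b.0 + c.0 | --b--▸ m4, --c--▸ m4
  m4 = 0 | (no moves)
Reachable graph of Q (5 states):
  n0 = c.a.a.(b.0 + c.0) | --c--▸ n1
  n1 = a.a.(b.0 + c.0) | --a--▸ n2
  n2 = a.(b.0 + c.0) | --a--▸ n3
  n3 = b.0 + c.0 | --b--▸ n4, --c--▸ n4
  n4 = 0 | (no moves)
Coarsest stable partition (strong bisimilarity classes):
  B0 = {m0, n0}
  B1 = {m1, n1}
  B2 = {m2, n2}
  B3 = {m3, n3}
  B4 = {m4, n4}
m0 ∈ B0, n0 ∈ B0 → same block

bisimilar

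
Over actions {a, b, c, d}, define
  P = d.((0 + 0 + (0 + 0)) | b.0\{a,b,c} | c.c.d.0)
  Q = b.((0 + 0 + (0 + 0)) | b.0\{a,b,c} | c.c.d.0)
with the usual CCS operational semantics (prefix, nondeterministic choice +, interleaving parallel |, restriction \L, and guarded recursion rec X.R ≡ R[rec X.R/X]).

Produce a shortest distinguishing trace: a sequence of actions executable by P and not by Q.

d

LTS(P): 9 reachable states
  p0 = d.((0 + 0 + (0 + 0)) | b.0\{a,b,c} | c.c.d.0) → =d=> p1
  p1 = (0 + 0 + (0 + 0)) | b.0\{a,b,c} | c.c.d.0 → =b=> p2, =c=> p3
  p2 = (0 + 0 + (0 + 0)) | 0\{a,b,c} | c.c.d.0 → =c=> p4
  p3 = (0 + 0 + (0 + 0)) | b.0\{a,b,c} | c.d.0 → =b=> p4, =c=> p5
  p4 = (0 + 0 + (0 + 0)) | 0\{a,b,c} | c.d.0 → =c=> p6
  p5 = (0 + 0 + (0 + 0)) | b.0\{a,b,c} | d.0 → =b=> p6, =d=> p7
  p6 = (0 + 0 + (0 + 0)) | 0\{a,b,c} | d.0 → =d=> p8
  p7 = (0 + 0 + (0 + 0)) | b.0\{a,b,c} | 0 → =b=> p8
  p8 = (0 + 0 + (0 + 0)) | 0\{a,b,c} | 0 → (no moves)
LTS(Q): 9 reachable states
  q0 = b.((0 + 0 + (0 + 0)) | b.0\{a,b,c} | c.c.d.0) → =b=> q1
  q1 = (0 + 0 + (0 + 0)) | b.0\{a,b,c} | c.c.d.0 → =b=> q2, =c=> q3
  q2 = (0 + 0 + (0 + 0)) | 0\{a,b,c} | c.c.d.0 → =c=> q4
  q3 = (0 + 0 + (0 + 0)) | b.0\{a,b,c} | c.d.0 → =b=> q4, =c=> q5
  q4 = (0 + 0 + (0 + 0)) | 0\{a,b,c} | c.d.0 → =c=> q6
  q5 = (0 + 0 + (0 + 0)) | b.0\{a,b,c} | d.0 → =b=> q6, =d=> q7
  q6 = (0 + 0 + (0 + 0)) | 0\{a,b,c} | d.0 → =d=> q8
  q7 = (0 + 0 + (0 + 0)) | b.0\{a,b,c} | 0 → =b=> q8
  q8 = (0 + 0 + (0 + 0)) | 0\{a,b,c} | 0 → (no moves)
Executing d from P (initial set {p0}):
  step 1 (d): {p1}
  P completes σ.
Executing d from Q (initial set {q0}):
  step 1 (d): no successor for Q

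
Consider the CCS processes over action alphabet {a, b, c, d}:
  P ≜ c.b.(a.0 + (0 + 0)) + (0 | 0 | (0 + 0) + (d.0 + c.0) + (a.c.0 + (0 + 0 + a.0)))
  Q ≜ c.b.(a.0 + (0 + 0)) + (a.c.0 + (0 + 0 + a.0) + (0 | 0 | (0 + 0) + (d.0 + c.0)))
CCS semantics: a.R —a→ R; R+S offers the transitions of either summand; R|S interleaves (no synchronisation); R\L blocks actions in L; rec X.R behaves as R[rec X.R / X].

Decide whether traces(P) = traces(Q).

trace-equivalent

Reachable graph of P (5 states):
  p0 = c.b.(a.0 + (0 + 0)) + (0 | 0 | (0 + 0) + (d.0 + c.0) + (a.c.0 + (0 + 0 + a.0))) has moves ··a··> p1, ··a··> p2, ··c··> p1, ··c··> p3, ··d··> p1
  p1 = 0 has moves ∅
  p2 = c.0 has moves ··c··> p1
  p3 = b.(a.0 + (0 + 0)) has moves ··b··> p4
  p4 = a.0 + (0 + 0) has moves ··a··> p1
Reachable graph of Q (5 states):
  q0 = c.b.(a.0 + (0 + 0)) + (a.c.0 + (0 + 0 + a.0) + (0 | 0 | (0 + 0) + (d.0 + c.0))) has moves ··a··> q1, ··a··> q2, ··c··> q1, ··c··> q3, ··d··> q1
  q1 = 0 has moves ∅
  q2 = c.0 has moves ··c··> q1
  q3 = b.(a.0 + (0 + 0)) has moves ··b··> q4
  q4 = a.0 + (0 + 0) has moves ··a··> q1
Partition-refinement fixed point:
  B0 = {p0, q0}
  B1 = {p1, q1}
  B2 = {p2, q2}
  B3 = {p3, q3}
  B4 = {p4, q4}
p0 ∈ B0, q0 ∈ B0 → same block
Bisimilar ⇒ trace-equivalent.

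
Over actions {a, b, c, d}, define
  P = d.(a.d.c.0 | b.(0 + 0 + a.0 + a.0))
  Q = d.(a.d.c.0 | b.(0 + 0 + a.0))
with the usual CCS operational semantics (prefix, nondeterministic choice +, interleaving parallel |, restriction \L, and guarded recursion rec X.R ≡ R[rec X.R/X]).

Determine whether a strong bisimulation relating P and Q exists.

YES

P's transition system — 13 states:
  m0 = d.(a.d.c.0 | b.(0 + 0 + a.0 + a.0)) :: --d--▸ m1
  m1 = a.d.c.0 | b.(0 + 0 + a.0 + a.0) :: --a--▸ m2, --b--▸ m3
  m2 = d.c.0 | b.(0 + 0 + a.0 + a.0) :: --b--▸ m4, --d--▸ m5
  m3 = a.d.c.0 | (0 + 0 + a.0 + a.0) :: --a--▸ m4, --a--▸ m6
  m4 = d.c.0 | (0 + 0 + a.0 + a.0) :: --a--▸ m7, --d--▸ m8
  m5 = c.0 | b.(0 + 0 + a.0 + a.0) :: --b--▸ m8, --c--▸ m9
  m6 = a.d.c.0 | 0 :: --a--▸ m7
  m7 = d.c.0 | 0 :: --d--▸ m10
  m8 = c.0 | (0 + 0 + a.0 + a.0) :: --a--▸ m10, --c--▸ m11
  m9 = 0 | b.(0 + 0 + a.0 + a.0) :: --b--▸ m11
  m10 = c.0 | 0 :: --c--▸ m12
  m11 = 0 | (0 + 0 + a.0 + a.0) :: --a--▸ m12
  m12 = 0 | 0 :: deadlocked
Q's transition system — 13 states:
  n0 = d.(a.d.c.0 | b.(0 + 0 + a.0)) :: --d--▸ n1
  n1 = a.d.c.0 | b.(0 + 0 + a.0) :: --a--▸ n2, --b--▸ n3
  n2 = d.c.0 | b.(0 + 0 + a.0) :: --b--▸ n4, --d--▸ n5
  n3 = a.d.c.0 | (0 + 0 + a.0) :: --a--▸ n4, --a--▸ n6
  n4 = d.c.0 | (0 + 0 + a.0) :: --a--▸ n7, --d--▸ n8
  n5 = c.0 | b.(0 + 0 + a.0) :: --b--▸ n8, --c--▸ n9
  n6 = a.d.c.0 | 0 :: --a--▸ n7
  n7 = d.c.0 | 0 :: --d--▸ n10
  n8 = c.0 | (0 + 0 + a.0) :: --a--▸ n10, --c--▸ n11
  n9 = 0 | b.(0 + 0 + a.0) :: --b--▸ n11
  n10 = c.0 | 0 :: --c--▸ n12
  n11 = 0 | (0 + 0 + a.0) :: --a--▸ n12
  n12 = 0 | 0 :: deadlocked
Partition-refinement fixed point:
  B0 = {m0, n0}
  B1 = {m1, n1}
  B2 = {m2, n2}
  B3 = {m5, n5}
  B4 = {m8, n8}
  B5 = {m10, n10}
  B6 = {m12, n12}
  B7 = {m11, n11}
  B8 = {m9, n9}
  B9 = {m4, n4}
  B10 = {m7, n7}
  B11 = {m3, n3}
  B12 = {m6, n6}
m0 ∈ B0, n0 ∈ B0 → same block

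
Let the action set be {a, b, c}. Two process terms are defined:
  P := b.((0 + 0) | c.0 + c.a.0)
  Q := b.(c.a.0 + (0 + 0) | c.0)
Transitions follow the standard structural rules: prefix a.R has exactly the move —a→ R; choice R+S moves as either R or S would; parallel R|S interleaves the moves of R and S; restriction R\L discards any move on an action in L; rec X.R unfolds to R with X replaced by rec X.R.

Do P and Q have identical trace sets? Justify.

P's transition system — 5 states:
  p0 = b.((0 + 0) | c.0 + c.a.0) has moves --b--▸ p1
  p1 = (0 + 0) | c.0 + c.a.0 has moves --c--▸ p2, --c--▸ p3
  p2 = (0 + 0) | 0 has moves (no moves)
  p3 = a.0 has moves --a--▸ p4
  p4 = 0 has moves (no moves)
Q's transition system — 5 states:
  q0 = b.(c.a.0 + (0 + 0) | c.0) has moves --b--▸ q1
  q1 = c.a.0 + (0 + 0) | c.0 has moves --c--▸ q2, --c--▸ q3
  q2 = (0 + 0) | 0 has moves (no moves)
  q3 = a.0 has moves --a--▸ q4
  q4 = 0 has moves (no moves)
Coarsest stable partition (strong bisimilarity classes):
  B0 = {p0, q0}
  B1 = {p1, q1}
  B2 = {p2, p4, q2, q4}
  B3 = {p3, q3}
p0 ∈ B0, q0 ∈ B0 → same block
Bisimilar ⇒ trace-equivalent.

YES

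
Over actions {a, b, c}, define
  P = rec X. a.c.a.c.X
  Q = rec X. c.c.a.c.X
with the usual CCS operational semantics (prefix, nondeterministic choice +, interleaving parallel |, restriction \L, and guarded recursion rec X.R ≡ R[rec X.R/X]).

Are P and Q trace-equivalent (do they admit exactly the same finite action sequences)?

traces(P) ≠ traces(Q) — witness ⟨a⟩

Reachable graph of P (4 states):
  u0 = rec X. a.c.a.c.X | -a-> u1
  u1 = c.a.c.(rec X. a.c.a.c.X) | -c-> u2
  u2 = a.c.(rec X. a.c.a.c.X) | -a-> u3
  u3 = c.(rec X. a.c.a.c.X) | -c-> u0
Reachable graph of Q (4 states):
  v0 = rec X. c.c.a.c.X | -c-> v1
  v1 = c.a.c.(rec X. c.c.a.c.X) | -c-> v2
  v2 = a.c.(rec X. c.c.a.c.X) | -a-> v3
  v3 = c.(rec X. c.c.a.c.X) | -c-> v0
Trace ⟨a⟩ through P, begin at {u0}:
  [1] a ⇒ {u1}
  P completes σ.
Trace ⟨a⟩ through Q, begin at {v0}:
  [1] a ⇒ no successor for Q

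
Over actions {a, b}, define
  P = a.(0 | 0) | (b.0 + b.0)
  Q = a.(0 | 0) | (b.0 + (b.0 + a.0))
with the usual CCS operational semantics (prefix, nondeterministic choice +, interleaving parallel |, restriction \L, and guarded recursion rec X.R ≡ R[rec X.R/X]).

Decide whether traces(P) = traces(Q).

LTS(P): 4 reachable states
  s0 = a.(0 | 0) | (b.0 + b.0) has moves —a→ s1, —b→ s2
  s1 = 0 | 0 | (b.0 + b.0) has moves —b→ s3
  s2 = a.(0 | 0) | 0 has moves —a→ s3
  s3 = 0 | 0 | 0 has moves (no moves)
LTS(Q): 4 reachable states
  t0 = a.(0 | 0) | (b.0 + (b.0 + a.0)) has moves —a→ t1, —a→ t2, —b→ t2
  t1 = 0 | 0 | (b.0 + (b.0 + a.0)) has moves —a→ t3, —b→ t3
  t2 = a.(0 | 0) | 0 has moves —a→ t3
  t3 = 0 | 0 | 0 has moves (no moves)
Executing aa from Q (initial set {t0}):
  after a @ step 1: {t1, t2}
  after a @ step 2: {t3}
  ✓ Q
Executing aa from P (initial set {s0}):
  after a @ step 1: {s1}
  after a @ step 2: no successor for P

traces(P) ≠ traces(Q) — witness ⟨aa⟩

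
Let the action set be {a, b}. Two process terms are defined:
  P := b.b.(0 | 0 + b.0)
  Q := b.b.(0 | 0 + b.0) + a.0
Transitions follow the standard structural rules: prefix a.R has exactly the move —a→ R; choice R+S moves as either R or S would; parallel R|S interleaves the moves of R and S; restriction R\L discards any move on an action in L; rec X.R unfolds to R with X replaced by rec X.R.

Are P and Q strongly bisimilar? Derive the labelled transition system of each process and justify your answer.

Reachable graph of P (4 states):
  s0 = b.b.(0 | 0 + b.0) :: --b--▸ s1
  s1 = b.(0 | 0 + b.0) :: --b--▸ s2
  s2 = 0 | 0 + b.0 :: --b--▸ s3
  s3 = 0 :: deadlocked
Reachable graph of Q (4 states):
  t0 = b.b.(0 | 0 + b.0) + a.0 :: --a--▸ t1, --b--▸ t2
  t1 = 0 :: deadlocked
  t2 = b.(0 | 0 + b.0) :: --b--▸ t3
  t3 = 0 | 0 + b.0 :: --b--▸ t1
Bisimilarity quotient blocks:
  B0 = {s0}
  B1 = {s1, t2}
  B2 = {s2, t3}
  B3 = {s3, t1}
  B4 = {t0}
s0 ∈ B0, t0 ∈ B4 → different blocks

P ≁ Q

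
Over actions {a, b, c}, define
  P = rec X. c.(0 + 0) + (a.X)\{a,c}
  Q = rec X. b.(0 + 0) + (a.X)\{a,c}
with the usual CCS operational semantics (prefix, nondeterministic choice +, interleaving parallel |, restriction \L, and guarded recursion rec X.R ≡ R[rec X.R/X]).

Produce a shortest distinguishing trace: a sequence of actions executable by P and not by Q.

c

LTS(P): 2 reachable states
  p0 = rec X. c.(0 + 0) + (a.X)\{a,c} | -c-> p1
  p1 = 0 + 0 | ∅
LTS(Q): 2 reachable states
  q0 = rec X. b.(0 + 0) + (a.X)\{a,c} | -b-> q1
  q1 = 0 + 0 | ∅
Trace ⟨c⟩ through P, begin at {p0}:
  step 1 (c): {p1}
  P completes σ.
Trace ⟨c⟩ through Q, begin at {q0}:
  step 1 (c): no successor for Q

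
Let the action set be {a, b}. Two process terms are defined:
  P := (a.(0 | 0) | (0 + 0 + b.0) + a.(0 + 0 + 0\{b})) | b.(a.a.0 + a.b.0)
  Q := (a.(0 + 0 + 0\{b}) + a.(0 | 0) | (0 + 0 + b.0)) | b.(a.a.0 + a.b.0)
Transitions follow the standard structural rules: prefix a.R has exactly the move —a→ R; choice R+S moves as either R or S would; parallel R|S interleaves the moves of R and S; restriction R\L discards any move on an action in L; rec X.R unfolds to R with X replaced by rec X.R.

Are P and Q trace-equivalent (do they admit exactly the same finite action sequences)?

YES

P's transition system — 25 states:
  m0 = (a.(0 | 0) | (0 + 0 + b.0) + a.(0 + 0 + 0\{b})) | b.(a.a.0 + a.b.0) → —a→ m1, —a→ m2, —b→ m3, —b→ m4
  m1 = (0 + 0 + 0\{b}) | b.(a.a.0 + a.b.0) → —b→ m5
  m2 = 0 | 0 | (0 + 0 + b.0) | b.(a.a.0 + a.b.0) → —b→ m6, —b→ m7
  m3 = (a.(0 | 0) | (0 + 0 + b.0) + a.(0 + 0 + 0\{b})) | (a.a.0 + a.b.0) → —a→ m5, —a→ m6, —a→ m8, —a→ m9, —b→ m10
  m4 = a.(0 | 0) | 0 | b.(a.a.0 + a.b.0) → —a→ m7, —b→ m10
  m5 = (0 + 0 + 0\{b}) | (a.a.0 + a.b.0) → —a→ m11, —a→ m12
  m6 = 0 | 0 | (0 + 0 + b.0) | (a.a.0 + a.b.0) → —a→ m13, —a→ m14, —b→ m15
  m7 = 0 | 0 | 0 | b.(a.a.0 + a.b.0) → —b→ m15
  m8 = (a.(0 | 0) | (0 + 0 + b.0) + a.(0 + 0 + 0\{b})) | a.0 → —a→ m11, —a→ m13, —a→ m16, —b→ m17
  m9 = (a.(0 | 0) | (0 + 0 + b.0) + a.(0 + 0 + 0\{b})) | b.0 → —a→ m12, —a→ m14, —b→ m16, —b→ m18
  m10 = a.(0 | 0) | 0 | (a.a.0 + a.b.0) → —a→ m15, —a→ m17, —a→ m18
  m11 = (0 + 0 + 0\{b}) | a.0 → —a→ m19
  m12 = (0 + 0 + 0\{b}) | b.0 → —b→ m19
  m13 = 0 | 0 | (0 + 0 + b.0) | a.0 → —a→ m20, —b→ m21
  m14 = 0 | 0 | (0 + 0 + b.0) | b.0 → —b→ m20, —b→ m22
  m15 = 0 | 0 | 0 | (a.a.0 + a.b.0) → —a→ m21, —a→ m22
  m16 = (a.(0 | 0) | (0 + 0 + b.0) + a.(0 + 0 + 0\{b})) | 0 → —a→ m19, —a→ m20, —b→ m23
  m17 = a.(0 | 0) | 0 | a.0 → —a→ m21, —a→ m23
  m18 = a.(0 | 0) | 0 | b.0 → —a→ m22, —b→ m23
  m19 = (0 + 0 + 0\{b}) | 0 → (no moves)
  m20 = 0 | 0 | (0 + 0 + b.0) | 0 → —b→ m24
  m21 = 0 | 0 | 0 | a.0 → —a→ m24
  m22 = 0 | 0 | 0 | b.0 → —b→ m24
  m23 = a.(0 | 0) | 0 | 0 → —a→ m24
  m24 = 0 | 0 | 0 | 0 → (no moves)
Q's transition system — 25 states:
  n0 = (a.(0 + 0 + 0\{b}) + a.(0 | 0) | (0 + 0 + b.0)) | b.(a.a.0 + a.b.0) → —a→ n1, —a→ n2, —b→ n3, —b→ n4
  n1 = (0 + 0 + 0\{b}) | b.(a.a.0 + a.b.0) → —b→ n5
  n2 = 0 | 0 | (0 + 0 + b.0) | b.(a.a.0 + a.b.0) → —b→ n6, —b→ n7
  n3 = (a.(0 + 0 + 0\{b}) + a.(0 | 0) | (0 + 0 + b.0)) | (a.a.0 + a.b.0) → —a→ n5, —a→ n6, —a→ n8, —a→ n9, —b→ n10
  n4 = a.(0 | 0) | 0 | b.(a.a.0 + a.b.0) → —a→ n7, —b→ n10
  n5 = (0 + 0 + 0\{b}) | (a.a.0 + a.b.0) → —a→ n11, —a→ n12
  n6 = 0 | 0 | (0 + 0 + b.0) | (a.a.0 + a.b.0) → —a→ n13, —a→ n14, —b→ n15
  n7 = 0 | 0 | 0 | b.(a.a.0 + a.b.0) → —b→ n15
  n8 = (a.(0 + 0 + 0\{b}) + a.(0 | 0) | (0 + 0 + b.0)) | a.0 → —a→ n11, —a→ n13, —a→ n16, —b→ n17
  n9 = (a.(0 + 0 + 0\{b}) + a.(0 | 0) | (0 + 0 + b.0)) | b.0 → —a→ n12, —a→ n14, —b→ n16, —b→ n18
  n10 = a.(0 | 0) | 0 | (a.a.0 + a.b.0) → —a→ n15, —a→ n17, —a→ n18
  n11 = (0 + 0 + 0\{b}) | a.0 → —a→ n19
  n12 = (0 + 0 + 0\{b}) | b.0 → —b→ n19
  n13 = 0 | 0 | (0 + 0 + b.0) | a.0 → —a→ n20, —b→ n21
  n14 = 0 | 0 | (0 + 0 + b.0) | b.0 → —b→ n20, —b→ n22
  n15 = 0 | 0 | 0 | (a.a.0 + a.b.0) → —a→ n21, —a→ n22
  n16 = (a.(0 + 0 + 0\{b}) + a.(0 | 0) | (0 + 0 + b.0)) | 0 → —a→ n19, —a→ n20, —b→ n23
  n17 = a.(0 | 0) | 0 | a.0 → —a→ n21, —a→ n23
  n18 = a.(0 | 0) | 0 | b.0 → —a→ n22, —b→ n23
  n19 = (0 + 0 + 0\{b}) | 0 → (no moves)
  n20 = 0 | 0 | (0 + 0 + b.0) | 0 → —b→ n24
  n21 = 0 | 0 | 0 | a.0 → —a→ n24
  n22 = 0 | 0 | 0 | b.0 → —b→ n24
  n23 = a.(0 | 0) | 0 | 0 → —a→ n24
  n24 = 0 | 0 | 0 | 0 → (no moves)
Bisimilarity quotient blocks:
  B0 = {m0, n0}
  B1 = {m4, n4}
  B2 = {m10, n10}
  B3 = {m13, m18, n13, n18}
  B4 = {m12, m20, m22, n12, n20, n22}
  B5 = {m19, m24, n19, n24}
  B6 = {m11, m21, m23, n11, n21, n23}
  B7 = {m15, m5, n15, n5}
  B8 = {m17, n17}
  B9 = {m1, m7, n1, n7}
  B10 = {m3, n3}
  B11 = {m6, n6}
  B12 = {m14, n14}
  B13 = {m9, n9}
  B14 = {m16, n16}
  B15 = {m8, n8}
  B16 = {m2, n2}
m0 ∈ B0, n0 ∈ B0 → same block
Bisimilar ⇒ trace-equivalent.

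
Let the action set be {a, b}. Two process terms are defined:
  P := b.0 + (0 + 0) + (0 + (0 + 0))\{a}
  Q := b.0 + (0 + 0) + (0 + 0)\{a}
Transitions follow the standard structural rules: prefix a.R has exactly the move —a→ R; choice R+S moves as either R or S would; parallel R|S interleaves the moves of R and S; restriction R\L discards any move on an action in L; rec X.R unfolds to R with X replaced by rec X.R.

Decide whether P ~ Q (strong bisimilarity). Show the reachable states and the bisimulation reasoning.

P ~ Q

P's transition system — 2 states:
  m0 = b.0 + (0 + 0) + (0 + (0 + 0))\{a} ⊢ -b-> m1
  m1 = 0 ⊢ (no moves)
Q's transition system — 2 states:
  n0 = b.0 + (0 + 0) + (0 + 0)\{a} ⊢ -b-> n1
  n1 = 0 ⊢ (no moves)
Coarsest stable partition (strong bisimilarity classes):
  B0 = {m0, n0}
  B1 = {m1, n1}
m0 ∈ B0, n0 ∈ B0 → same block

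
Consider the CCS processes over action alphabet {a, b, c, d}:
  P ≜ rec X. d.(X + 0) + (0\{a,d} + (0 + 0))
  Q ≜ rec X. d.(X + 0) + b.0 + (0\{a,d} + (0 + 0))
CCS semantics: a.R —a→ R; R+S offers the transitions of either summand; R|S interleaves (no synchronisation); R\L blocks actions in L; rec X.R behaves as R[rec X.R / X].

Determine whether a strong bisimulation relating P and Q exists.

LTS(P): 2 reachable states
  u0 = rec X. d.(X + 0) + (0\{a,d} + (0 + 0)) → --d--▸ u1
  u1 = (rec X. d.(X + 0) + (0\{a,d} + (0 + 0))) + 0 → --d--▸ u1
LTS(Q): 3 reachable states
  v0 = rec X. d.(X + 0) + b.0 + (0\{a,d} + (0 + 0)) → --b--▸ v1, --d--▸ v2
  v1 = 0 → ·
  v2 = (rec X. d.(X + 0) + b.0 + (0\{a,d} + (0 + 0))) + 0 → --b--▸ v1, --d--▸ v2
Bisimilarity quotient blocks:
  B0 = {u0, u1}
  B1 = {v0, v2}
  B2 = {v1}
u0 ∈ B0, v0 ∈ B1 → different blocks

P ≁ Q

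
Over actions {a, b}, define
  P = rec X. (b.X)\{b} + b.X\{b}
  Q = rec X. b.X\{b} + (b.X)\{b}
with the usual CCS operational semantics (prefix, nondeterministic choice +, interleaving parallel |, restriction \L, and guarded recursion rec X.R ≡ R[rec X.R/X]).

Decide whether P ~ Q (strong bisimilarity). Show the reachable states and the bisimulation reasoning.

LTS(P): 2 reachable states
  m0 = rec X. (b.X)\{b} + b.X\{b} ⊢ —b→ m1
  m1 = (rec X. (b.X)\{b} + b.X\{b})\{b} ⊢ ∅
LTS(Q): 2 reachable states
  n0 = rec X. b.X\{b} + (b.X)\{b} ⊢ —b→ n1
  n1 = (rec X. b.X\{b} + (b.X)\{b})\{b} ⊢ ∅
Partition-refinement fixed point:
  B0 = {m0, n0}
  B1 = {m1, n1}
m0 ∈ B0, n0 ∈ B0 → same block

bisimilar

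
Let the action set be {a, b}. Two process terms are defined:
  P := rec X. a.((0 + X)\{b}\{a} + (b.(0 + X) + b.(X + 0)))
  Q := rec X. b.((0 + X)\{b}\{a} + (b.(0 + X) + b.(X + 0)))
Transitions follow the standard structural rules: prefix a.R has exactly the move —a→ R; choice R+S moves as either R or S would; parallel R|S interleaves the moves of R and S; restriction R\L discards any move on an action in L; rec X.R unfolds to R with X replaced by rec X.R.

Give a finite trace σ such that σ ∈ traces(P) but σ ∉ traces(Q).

Reachable graph of P (4 states):
  u0 = rec X. a.((0 + X)\{b}\{a} + (b.(0 + X) + b.(X + 0))) :: =a=> u1
  u1 = (0 + (rec X. a.((0 + X)\{b}\{a} + (b.(0 + X) + b.(X + 0)))))\{b}\{a} + (b.(0 + (rec X. a.((0 + X)\{b}\{a} + (b.(0 + X) + b.(X + 0))))) + b.((rec X. a.((0 + X)\{b}\{a} + (b.(0 + X) + b.(X + 0)))) + 0)) :: =b=> u2, =b=> u3
  u2 = (rec X. a.((0 + X)\{b}\{a} + (b.(0 + X) + b.(X + 0)))) + 0 :: =a=> u1
  u3 = 0 + (rec X. a.((0 + X)\{b}\{a} + (b.(0 + X) + b.(X + 0)))) :: =a=> u1
Reachable graph of Q (4 states):
  v0 = rec X. b.((0 + X)\{b}\{a} + (b.(0 + X) + b.(X + 0))) :: =b=> v1
  v1 = (0 + (rec X. b.((0 + X)\{b}\{a} + (b.(0 + X) + b.(X + 0)))))\{b}\{a} + (b.(0 + (rec X. b.((0 + X)\{b}\{a} + (b.(0 + X) + b.(X + 0))))) + b.((rec X. b.((0 + X)\{b}\{a} + (b.(0 + X) + b.(X + 0)))) + 0)) :: =b=> v2, =b=> v3
  v2 = (rec X. b.((0 + X)\{b}\{a} + (b.(0 + X) + b.(X + 0)))) + 0 :: =b=> v1
  v3 = 0 + (rec X. b.((0 + X)\{b}\{a} + (b.(0 + X) + b.(X + 0)))) :: =b=> v1
Run σ = ⟨a⟩ on P: start {u0}
  step 1 (a): {u1}
  — P admits the full trace.
Run σ = ⟨a⟩ on Q: start {v0}
  step 1 (a): no successor for Q

a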